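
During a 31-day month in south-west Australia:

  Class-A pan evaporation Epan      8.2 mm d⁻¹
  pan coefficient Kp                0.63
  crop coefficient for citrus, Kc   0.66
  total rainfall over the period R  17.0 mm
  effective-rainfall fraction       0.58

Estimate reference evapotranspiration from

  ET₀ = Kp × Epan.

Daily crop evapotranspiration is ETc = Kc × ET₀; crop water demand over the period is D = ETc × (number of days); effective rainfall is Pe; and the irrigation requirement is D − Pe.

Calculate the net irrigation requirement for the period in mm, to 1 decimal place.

95.8 mm

ET₀ = 0.63 × 8.2 = 5.1660 mm/d
ETc = Kc × ET₀ = 0.66 × 5.1660 = 3.4096 mm/d
Crop demand D = ETc × 31 d = 3.4096 × 31 = 105.698 mm
Pe = 0.58 × 17.0 = 9.860 mm
D − Pe = 105.698 − 9.860 = 95.838 mm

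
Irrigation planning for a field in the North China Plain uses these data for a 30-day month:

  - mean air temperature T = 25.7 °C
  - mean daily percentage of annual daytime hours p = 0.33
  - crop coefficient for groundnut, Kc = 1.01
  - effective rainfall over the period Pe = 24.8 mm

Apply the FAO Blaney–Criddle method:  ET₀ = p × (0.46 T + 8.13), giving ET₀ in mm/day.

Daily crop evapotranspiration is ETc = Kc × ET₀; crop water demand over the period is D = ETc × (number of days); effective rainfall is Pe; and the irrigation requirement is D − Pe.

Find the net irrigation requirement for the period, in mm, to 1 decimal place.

ET₀ = 0.33 × (0.46 × 25.7 + 8.13) = 0.33 × 19.952 = 6.5842 mm/d
ETc = Kc × ET₀ = 1.01 × 6.5842 = 6.6500 mm/d
Crop demand D = ETc × 30 d = 6.6500 × 30 = 199.500 mm
D − Pe = 199.500 − 24.8 = 174.700 mm

174.7 mm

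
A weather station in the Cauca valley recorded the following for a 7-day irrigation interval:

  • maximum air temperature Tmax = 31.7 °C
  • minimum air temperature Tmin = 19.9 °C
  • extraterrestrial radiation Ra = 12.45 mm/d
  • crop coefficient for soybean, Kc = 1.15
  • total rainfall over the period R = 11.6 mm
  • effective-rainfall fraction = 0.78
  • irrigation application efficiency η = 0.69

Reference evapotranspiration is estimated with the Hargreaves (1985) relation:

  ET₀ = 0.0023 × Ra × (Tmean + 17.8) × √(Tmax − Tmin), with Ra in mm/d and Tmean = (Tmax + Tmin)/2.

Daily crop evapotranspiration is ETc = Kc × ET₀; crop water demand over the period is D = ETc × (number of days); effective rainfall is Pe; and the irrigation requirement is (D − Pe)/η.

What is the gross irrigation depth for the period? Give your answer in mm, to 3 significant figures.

Tmean = (31.7 + 19.9)/2 = 25.80 °C
ET₀ = 0.0023 × 12.45 × (25.80 + 17.8) × √11.8 = 0.0023 × 12.45 × 43.60 × 3.4351 = 4.2887 mm/d
ETc = Kc × ET₀ = 1.15 × 4.2887 = 4.9320 mm/d
Crop demand D = ETc × 7 d = 4.9320 × 7 = 34.524 mm
Pe = 0.78 × 11.6 = 9.048 mm
D − Pe = 34.524 − 9.048 = 25.476 mm
Gross irrigation = 25.476 / 0.69 = 36.922 mm

36.9 mm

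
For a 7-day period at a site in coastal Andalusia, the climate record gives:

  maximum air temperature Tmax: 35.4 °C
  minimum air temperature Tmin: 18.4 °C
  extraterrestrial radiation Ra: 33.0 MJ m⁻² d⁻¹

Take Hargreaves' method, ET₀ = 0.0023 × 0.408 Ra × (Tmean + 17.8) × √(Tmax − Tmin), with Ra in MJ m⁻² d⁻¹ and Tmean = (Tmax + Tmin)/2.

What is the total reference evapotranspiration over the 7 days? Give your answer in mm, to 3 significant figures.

Tmean = (35.4 + 18.4)/2 = 26.90 °C
0.408 Ra = 0.408 × 33.0 = 13.4640 mm/d equivalent
ET₀ = 0.0023 × 13.4640 × (26.90 + 17.8) × √17.0 = 0.0023 × 13.4640 × 44.70 × 4.1231 = 5.7073 mm/d
Over 7 days: 5.7073 × 7 = 39.951 mm

40.0 mm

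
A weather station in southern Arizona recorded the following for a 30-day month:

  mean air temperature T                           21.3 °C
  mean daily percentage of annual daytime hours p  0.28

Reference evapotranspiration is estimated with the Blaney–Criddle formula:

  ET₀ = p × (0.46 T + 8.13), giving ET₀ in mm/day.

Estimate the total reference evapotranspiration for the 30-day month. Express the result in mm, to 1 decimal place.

150.6 mm

ET₀ = 0.28 × (0.46 × 21.3 + 8.13) = 0.28 × 17.928 = 5.0198 mm/d
Monthly total = 5.0198 × 30 = 150.594 mm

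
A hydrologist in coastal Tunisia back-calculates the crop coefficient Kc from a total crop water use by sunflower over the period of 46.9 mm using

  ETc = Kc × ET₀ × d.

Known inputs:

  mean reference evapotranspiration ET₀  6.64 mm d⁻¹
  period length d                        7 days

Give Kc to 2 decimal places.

1.01

ETc = Kc × ET₀ × d  ⇒  Kc = ETc / (ET₀ × d)
Kc = 46.9 / (6.64 × 7) = 46.9 / 46.48 = 1.0090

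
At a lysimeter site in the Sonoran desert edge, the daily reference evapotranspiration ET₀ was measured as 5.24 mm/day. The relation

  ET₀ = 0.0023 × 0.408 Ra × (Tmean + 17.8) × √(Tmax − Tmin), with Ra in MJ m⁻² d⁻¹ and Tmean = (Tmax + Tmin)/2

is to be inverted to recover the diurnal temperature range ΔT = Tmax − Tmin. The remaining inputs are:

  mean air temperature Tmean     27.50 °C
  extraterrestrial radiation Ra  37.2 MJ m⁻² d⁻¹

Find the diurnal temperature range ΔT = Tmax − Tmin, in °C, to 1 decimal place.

11.0 °C

√ΔT = ET₀ / [0.0023 × 0.408 × Ra × (Tmean+17.8)] = 5.24 / (0.0023 × 15.1776 × 45.30) = 3.3136
ΔT = 3.3136² = 10.980 °C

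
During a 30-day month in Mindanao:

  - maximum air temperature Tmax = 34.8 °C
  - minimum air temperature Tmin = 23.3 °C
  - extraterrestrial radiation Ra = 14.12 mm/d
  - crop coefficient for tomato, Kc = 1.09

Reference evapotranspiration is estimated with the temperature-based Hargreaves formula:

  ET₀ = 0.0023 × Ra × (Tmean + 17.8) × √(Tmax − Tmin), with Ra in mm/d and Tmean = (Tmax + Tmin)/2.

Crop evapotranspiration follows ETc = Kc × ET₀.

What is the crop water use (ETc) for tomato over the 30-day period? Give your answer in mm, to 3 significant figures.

Tmean = (34.8 + 23.3)/2 = 29.05 °C
ET₀ = 0.0023 × 14.12 × (29.05 + 17.8) × √11.5 = 0.0023 × 14.12 × 46.85 × 3.3912 = 5.1597 mm/d
ETc = Kc × ET₀ = 1.09 × 5.1597 = 5.6241 mm/d
Over 30 days: 5.6241 × 30 = 168.723 mm

169 mm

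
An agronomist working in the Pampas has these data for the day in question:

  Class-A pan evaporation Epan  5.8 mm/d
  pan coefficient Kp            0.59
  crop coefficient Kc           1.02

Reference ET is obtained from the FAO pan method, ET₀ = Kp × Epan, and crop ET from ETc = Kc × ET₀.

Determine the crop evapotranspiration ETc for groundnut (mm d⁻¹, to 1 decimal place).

3.5 mm d⁻¹

ET₀ = 0.59 × 5.8 = 3.4220 mm/d
ETc = Kc × ET₀ = 1.02 × 3.4220 = 3.4904 mm/d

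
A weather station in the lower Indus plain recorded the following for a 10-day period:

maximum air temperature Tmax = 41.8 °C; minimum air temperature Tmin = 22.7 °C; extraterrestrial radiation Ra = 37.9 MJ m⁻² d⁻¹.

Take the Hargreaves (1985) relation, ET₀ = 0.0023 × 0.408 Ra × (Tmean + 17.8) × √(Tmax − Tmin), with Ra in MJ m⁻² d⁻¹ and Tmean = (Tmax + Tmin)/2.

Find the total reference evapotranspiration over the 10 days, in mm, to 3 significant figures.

77.8 mm

Tmean = (41.8 + 22.7)/2 = 32.25 °C
0.408 Ra = 0.408 × 37.9 = 15.4632 mm/d equivalent
ET₀ = 0.0023 × 15.4632 × (32.25 + 17.8) × √19.1 = 0.0023 × 15.4632 × 50.05 × 4.3704 = 7.7795 mm/d
Over 10 days: 7.7795 × 10 = 77.795 mm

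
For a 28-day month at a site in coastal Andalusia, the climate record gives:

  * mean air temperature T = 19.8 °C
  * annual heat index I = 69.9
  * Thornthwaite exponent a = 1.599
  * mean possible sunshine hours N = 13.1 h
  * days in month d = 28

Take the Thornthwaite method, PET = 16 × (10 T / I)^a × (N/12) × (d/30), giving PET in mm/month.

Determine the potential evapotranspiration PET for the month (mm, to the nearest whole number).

86 mm

10T/I = 10 × 19.8 / 69.9 = 2.8326
(10T/I)^a = 2.8326^1.599 = 5.2850
Uncorrected PET = 16 × 5.2850 = 84.560 mm
Correction = (N/12)(d/30) = (13.1/12)(28/30) = 1.0189
PET = 84.560 × 1.0189 = 86.158 mm/month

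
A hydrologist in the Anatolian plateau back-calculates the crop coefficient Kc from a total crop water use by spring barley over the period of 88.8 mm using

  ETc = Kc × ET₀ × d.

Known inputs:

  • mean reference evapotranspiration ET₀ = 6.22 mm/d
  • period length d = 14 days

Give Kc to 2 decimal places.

1.02

ETc = Kc × ET₀ × d  ⇒  Kc = ETc / (ET₀ × d)
Kc = 88.8 / (6.22 × 14) = 88.8 / 87.08 = 1.0198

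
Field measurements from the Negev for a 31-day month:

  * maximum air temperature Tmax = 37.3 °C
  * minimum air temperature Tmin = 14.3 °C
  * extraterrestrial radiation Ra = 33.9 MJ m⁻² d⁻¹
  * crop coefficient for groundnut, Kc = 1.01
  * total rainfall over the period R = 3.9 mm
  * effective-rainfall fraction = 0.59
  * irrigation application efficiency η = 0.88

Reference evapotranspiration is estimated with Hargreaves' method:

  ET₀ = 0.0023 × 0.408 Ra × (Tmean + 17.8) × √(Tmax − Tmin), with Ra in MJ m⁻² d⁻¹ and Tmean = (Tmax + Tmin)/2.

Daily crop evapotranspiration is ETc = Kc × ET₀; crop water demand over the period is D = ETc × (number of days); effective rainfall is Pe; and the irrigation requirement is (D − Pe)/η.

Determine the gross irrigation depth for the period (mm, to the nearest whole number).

234 mm

Tmean = (37.3 + 14.3)/2 = 25.80 °C
0.408 Ra = 0.408 × 33.9 = 13.8312 mm/d equivalent
ET₀ = 0.0023 × 13.8312 × (25.80 + 17.8) × √23.0 = 0.0023 × 13.8312 × 43.60 × 4.7958 = 6.6517 mm/d
ETc = Kc × ET₀ = 1.01 × 6.6517 = 6.7182 mm/d
Crop demand D = ETc × 31 d = 6.7182 × 31 = 208.264 mm
Pe = 0.59 × 3.9 = 2.301 mm
D − Pe = 208.264 − 2.301 = 205.963 mm
Gross irrigation = 205.963 / 0.88 = 234.049 mm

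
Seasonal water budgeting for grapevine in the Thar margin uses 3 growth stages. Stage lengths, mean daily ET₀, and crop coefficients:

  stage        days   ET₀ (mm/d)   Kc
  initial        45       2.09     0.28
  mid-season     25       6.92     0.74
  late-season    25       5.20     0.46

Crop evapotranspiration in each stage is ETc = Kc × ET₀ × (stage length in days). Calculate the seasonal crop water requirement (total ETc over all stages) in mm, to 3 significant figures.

initial: 0.28 × 2.09 × 45 = 26.33 mm
mid-season: 0.74 × 6.92 × 25 = 128.02 mm
late-season: 0.46 × 5.20 × 25 = 59.80 mm
Seasonal total = 214.15 mm

214 mm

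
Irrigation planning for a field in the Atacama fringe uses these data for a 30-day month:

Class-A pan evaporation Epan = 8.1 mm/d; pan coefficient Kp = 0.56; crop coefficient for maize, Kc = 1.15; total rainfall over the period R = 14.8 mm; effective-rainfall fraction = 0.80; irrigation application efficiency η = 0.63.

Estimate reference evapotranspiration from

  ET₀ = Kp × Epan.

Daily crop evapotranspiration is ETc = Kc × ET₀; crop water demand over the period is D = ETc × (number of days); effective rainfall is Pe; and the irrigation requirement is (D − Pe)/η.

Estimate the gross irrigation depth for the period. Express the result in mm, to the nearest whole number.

ET₀ = 0.56 × 8.1 = 4.5360 mm/d
ETc = Kc × ET₀ = 1.15 × 4.5360 = 5.2164 mm/d
Crop demand D = ETc × 30 d = 5.2164 × 30 = 156.492 mm
Pe = 0.80 × 14.8 = 11.840 mm
D − Pe = 156.492 − 11.840 = 144.652 mm
Gross irrigation = 144.652 / 0.63 = 229.606 mm

230 mm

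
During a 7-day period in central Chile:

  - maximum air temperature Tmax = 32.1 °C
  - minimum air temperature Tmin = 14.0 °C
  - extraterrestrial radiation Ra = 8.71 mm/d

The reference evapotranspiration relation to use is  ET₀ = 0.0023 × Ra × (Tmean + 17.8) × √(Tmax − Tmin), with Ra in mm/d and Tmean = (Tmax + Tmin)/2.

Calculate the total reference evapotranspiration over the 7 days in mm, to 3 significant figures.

24.4 mm

Tmean = (32.1 + 14.0)/2 = 23.05 °C
ET₀ = 0.0023 × 8.71 × (23.05 + 17.8) × √18.1 = 0.0023 × 8.71 × 40.85 × 4.2544 = 3.4816 mm/d
Over 7 days: 3.4816 × 7 = 24.371 mm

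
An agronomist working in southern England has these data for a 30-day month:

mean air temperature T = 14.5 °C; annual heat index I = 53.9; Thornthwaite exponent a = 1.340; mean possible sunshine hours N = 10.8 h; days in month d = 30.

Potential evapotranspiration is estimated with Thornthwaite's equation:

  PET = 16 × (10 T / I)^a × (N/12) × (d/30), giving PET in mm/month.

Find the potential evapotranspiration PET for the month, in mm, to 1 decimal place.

10T/I = 10 × 14.5 / 53.9 = 2.6902
(10T/I)^a = 2.6902^1.340 = 3.7663
Uncorrected PET = 16 × 3.7663 = 60.261 mm
Correction = (N/12)(d/30) = (10.8/12)(30/30) = 0.9000
PET = 60.261 × 0.9000 = 54.235 mm/month

54.2 mm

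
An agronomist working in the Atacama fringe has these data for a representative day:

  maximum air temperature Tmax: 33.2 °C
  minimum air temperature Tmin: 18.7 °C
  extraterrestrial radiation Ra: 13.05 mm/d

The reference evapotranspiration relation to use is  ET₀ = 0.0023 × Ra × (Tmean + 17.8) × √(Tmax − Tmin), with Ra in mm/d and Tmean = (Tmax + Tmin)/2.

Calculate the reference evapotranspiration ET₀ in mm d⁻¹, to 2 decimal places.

5.00 mm d⁻¹

Tmean = (33.2 + 18.7)/2 = 25.95 °C
ET₀ = 0.0023 × 13.05 × (25.95 + 17.8) × √14.5 = 0.0023 × 13.05 × 43.75 × 3.8079 = 5.0004 mm/d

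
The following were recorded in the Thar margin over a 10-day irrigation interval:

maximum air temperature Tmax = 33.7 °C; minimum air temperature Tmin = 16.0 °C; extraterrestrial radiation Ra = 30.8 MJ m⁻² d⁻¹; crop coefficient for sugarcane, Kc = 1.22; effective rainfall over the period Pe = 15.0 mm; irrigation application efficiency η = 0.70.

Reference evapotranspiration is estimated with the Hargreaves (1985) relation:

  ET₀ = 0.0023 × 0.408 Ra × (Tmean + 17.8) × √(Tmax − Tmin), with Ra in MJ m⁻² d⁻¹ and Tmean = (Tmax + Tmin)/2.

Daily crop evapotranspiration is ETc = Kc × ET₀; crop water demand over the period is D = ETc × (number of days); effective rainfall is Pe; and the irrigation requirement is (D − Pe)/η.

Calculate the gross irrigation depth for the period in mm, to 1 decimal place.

Tmean = (33.7 + 16.0)/2 = 24.85 °C
0.408 Ra = 0.408 × 30.8 = 12.5664 mm/d equivalent
ET₀ = 0.0023 × 12.5664 × (24.85 + 17.8) × √17.7 = 0.0023 × 12.5664 × 42.65 × 4.2071 = 5.1861 mm/d
ETc = Kc × ET₀ = 1.22 × 5.1861 = 6.3270 mm/d
Crop demand D = ETc × 10 d = 6.3270 × 10 = 63.270 mm
D − Pe = 63.270 − 15.0 = 48.270 mm
Gross irrigation = 48.270 / 0.70 = 68.957 mm

69.0 mm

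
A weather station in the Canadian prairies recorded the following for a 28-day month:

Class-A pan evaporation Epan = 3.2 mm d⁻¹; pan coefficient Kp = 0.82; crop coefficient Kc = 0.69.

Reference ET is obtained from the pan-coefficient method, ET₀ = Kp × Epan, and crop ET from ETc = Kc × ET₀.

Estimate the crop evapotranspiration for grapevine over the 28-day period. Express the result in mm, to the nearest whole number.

ET₀ = 0.82 × 3.2 = 2.6240 mm/d
ETc = Kc × ET₀ = 0.69 × 2.6240 = 1.8106 mm/d
Over 28 days: 1.8106 × 28 = 50.697 mm

51 mm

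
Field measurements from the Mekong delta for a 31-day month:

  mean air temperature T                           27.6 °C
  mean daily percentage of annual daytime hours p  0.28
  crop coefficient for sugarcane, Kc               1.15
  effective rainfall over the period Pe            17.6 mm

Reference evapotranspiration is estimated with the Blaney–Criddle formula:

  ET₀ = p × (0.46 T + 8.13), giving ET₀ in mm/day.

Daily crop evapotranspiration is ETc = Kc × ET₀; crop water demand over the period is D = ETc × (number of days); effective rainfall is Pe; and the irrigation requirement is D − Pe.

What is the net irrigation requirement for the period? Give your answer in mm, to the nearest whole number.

ET₀ = 0.28 × (0.46 × 27.6 + 8.13) = 0.28 × 20.826 = 5.8313 mm/d
ETc = Kc × ET₀ = 1.15 × 5.8313 = 6.7060 mm/d
Crop demand D = ETc × 31 d = 6.7060 × 31 = 207.886 mm
D − Pe = 207.886 − 17.6 = 190.286 mm

190 mm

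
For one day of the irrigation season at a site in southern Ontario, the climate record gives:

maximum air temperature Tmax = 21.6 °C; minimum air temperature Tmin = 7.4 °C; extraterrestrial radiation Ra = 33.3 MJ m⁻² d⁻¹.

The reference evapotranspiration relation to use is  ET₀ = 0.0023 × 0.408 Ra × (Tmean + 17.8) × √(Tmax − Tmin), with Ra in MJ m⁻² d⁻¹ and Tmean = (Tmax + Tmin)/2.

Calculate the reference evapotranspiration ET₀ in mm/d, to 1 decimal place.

3.8 mm/d

Tmean = (21.6 + 7.4)/2 = 14.50 °C
0.408 Ra = 0.408 × 33.3 = 13.5864 mm/d equivalent
ET₀ = 0.0023 × 13.5864 × (14.50 + 17.8) × √14.2 = 0.0023 × 13.5864 × 32.30 × 3.7683 = 3.8035 mm/d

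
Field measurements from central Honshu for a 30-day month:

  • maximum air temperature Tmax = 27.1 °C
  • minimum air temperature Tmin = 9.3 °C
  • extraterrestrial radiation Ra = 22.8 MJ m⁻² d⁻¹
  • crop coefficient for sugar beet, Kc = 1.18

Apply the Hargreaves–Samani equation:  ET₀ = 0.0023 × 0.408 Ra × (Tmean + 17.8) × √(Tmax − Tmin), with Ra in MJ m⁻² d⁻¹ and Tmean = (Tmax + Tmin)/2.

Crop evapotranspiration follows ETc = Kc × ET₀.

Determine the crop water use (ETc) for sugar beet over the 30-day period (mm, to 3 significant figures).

115 mm

Tmean = (27.1 + 9.3)/2 = 18.20 °C
0.408 Ra = 0.408 × 22.8 = 9.3024 mm/d equivalent
ET₀ = 0.0023 × 9.3024 × (18.20 + 17.8) × √17.8 = 0.0023 × 9.3024 × 36.00 × 4.2190 = 3.2496 mm/d
ETc = Kc × ET₀ = 1.18 × 3.2496 = 3.8345 mm/d
Over 30 days: 3.8345 × 30 = 115.035 mm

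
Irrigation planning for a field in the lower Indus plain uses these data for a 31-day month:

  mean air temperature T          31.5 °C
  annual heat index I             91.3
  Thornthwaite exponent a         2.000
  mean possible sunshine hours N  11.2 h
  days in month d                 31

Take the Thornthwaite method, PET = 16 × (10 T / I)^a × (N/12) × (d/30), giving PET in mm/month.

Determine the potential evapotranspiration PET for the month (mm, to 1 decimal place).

10T/I = 10 × 31.5 / 91.3 = 3.4502
(10T/I)^a = 3.4502^2.000 = 11.9039
Uncorrected PET = 16 × 11.9039 = 190.462 mm
Correction = (N/12)(d/30) = (11.2/12)(31/30) = 0.9644
PET = 190.462 × 0.9644 = 183.682 mm/month

183.7 mm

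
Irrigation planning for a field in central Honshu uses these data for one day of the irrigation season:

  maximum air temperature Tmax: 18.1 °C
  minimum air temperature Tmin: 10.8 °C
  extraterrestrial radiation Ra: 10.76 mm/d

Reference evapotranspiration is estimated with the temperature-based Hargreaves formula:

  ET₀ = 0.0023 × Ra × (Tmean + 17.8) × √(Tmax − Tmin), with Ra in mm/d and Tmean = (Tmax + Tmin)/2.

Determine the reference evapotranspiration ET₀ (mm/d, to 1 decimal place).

2.2 mm/d

Tmean = (18.1 + 10.8)/2 = 14.45 °C
ET₀ = 0.0023 × 10.76 × (14.45 + 17.8) × √7.3 = 0.0023 × 10.76 × 32.25 × 2.7019 = 2.1564 mm/d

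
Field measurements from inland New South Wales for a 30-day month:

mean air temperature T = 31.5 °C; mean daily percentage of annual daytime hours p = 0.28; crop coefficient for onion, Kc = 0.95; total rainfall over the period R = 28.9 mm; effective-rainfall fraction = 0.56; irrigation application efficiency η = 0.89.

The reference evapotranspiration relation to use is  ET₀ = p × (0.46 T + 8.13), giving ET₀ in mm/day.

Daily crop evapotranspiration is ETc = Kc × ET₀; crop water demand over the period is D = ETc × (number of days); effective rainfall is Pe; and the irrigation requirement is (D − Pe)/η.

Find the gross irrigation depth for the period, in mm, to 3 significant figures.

ET₀ = 0.28 × (0.46 × 31.5 + 8.13) = 0.28 × 22.620 = 6.3336 mm/d
ETc = Kc × ET₀ = 0.95 × 6.3336 = 6.0169 mm/d
Crop demand D = ETc × 30 d = 6.0169 × 30 = 180.507 mm
Pe = 0.56 × 28.9 = 16.184 mm
D − Pe = 180.507 − 16.184 = 164.323 mm
Gross irrigation = 164.323 / 0.89 = 184.633 mm

185 mm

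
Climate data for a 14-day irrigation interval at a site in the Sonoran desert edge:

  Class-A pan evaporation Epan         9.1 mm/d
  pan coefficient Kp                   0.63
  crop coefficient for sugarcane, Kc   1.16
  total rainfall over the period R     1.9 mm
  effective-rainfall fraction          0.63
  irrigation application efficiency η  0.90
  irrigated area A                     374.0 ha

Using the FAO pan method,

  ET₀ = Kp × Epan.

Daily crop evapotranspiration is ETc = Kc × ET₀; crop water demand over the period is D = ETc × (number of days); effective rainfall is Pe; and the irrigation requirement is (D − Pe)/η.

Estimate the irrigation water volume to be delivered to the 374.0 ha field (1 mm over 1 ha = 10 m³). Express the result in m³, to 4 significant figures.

381900 m³

ET₀ = 0.63 × 9.1 = 5.7330 mm/d
ETc = Kc × ET₀ = 1.16 × 5.7330 = 6.6503 mm/d
Crop demand D = ETc × 14 d = 6.6503 × 14 = 93.104 mm
Pe = 0.63 × 1.9 = 1.197 mm
D − Pe = 93.104 − 1.197 = 91.907 mm
Gross irrigation = 91.907 / 0.90 = 102.119 mm
Volume = 102.119 mm × 374.0 ha × 10 = 381925.1 m³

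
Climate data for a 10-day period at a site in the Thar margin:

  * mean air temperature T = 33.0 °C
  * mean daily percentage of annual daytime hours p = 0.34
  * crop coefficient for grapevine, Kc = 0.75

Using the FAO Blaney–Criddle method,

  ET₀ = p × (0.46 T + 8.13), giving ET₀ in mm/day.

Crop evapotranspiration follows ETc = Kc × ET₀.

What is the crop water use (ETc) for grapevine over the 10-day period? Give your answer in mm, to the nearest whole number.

ET₀ = 0.34 × (0.46 × 33.0 + 8.13) = 0.34 × 23.310 = 7.9254 mm/d
ETc = Kc × ET₀ = 0.75 × 7.9254 = 5.9441 mm/d
Over 10 days: 5.9441 × 10 = 59.441 mm

59 mm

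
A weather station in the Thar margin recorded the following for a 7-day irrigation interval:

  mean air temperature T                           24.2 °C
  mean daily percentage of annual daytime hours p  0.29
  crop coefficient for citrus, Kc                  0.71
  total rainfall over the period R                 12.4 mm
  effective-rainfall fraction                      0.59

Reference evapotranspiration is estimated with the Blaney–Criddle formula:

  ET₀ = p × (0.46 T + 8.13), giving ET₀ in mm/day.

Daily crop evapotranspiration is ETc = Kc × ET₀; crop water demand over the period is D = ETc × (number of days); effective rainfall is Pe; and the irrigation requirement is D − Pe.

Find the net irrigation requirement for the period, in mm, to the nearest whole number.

ET₀ = 0.29 × (0.46 × 24.2 + 8.13) = 0.29 × 19.262 = 5.5860 mm/d
ETc = Kc × ET₀ = 0.71 × 5.5860 = 3.9661 mm/d
Crop demand D = ETc × 7 d = 3.9661 × 7 = 27.763 mm
Pe = 0.59 × 12.4 = 7.316 mm
D − Pe = 27.763 − 7.316 = 20.447 mm

20 mm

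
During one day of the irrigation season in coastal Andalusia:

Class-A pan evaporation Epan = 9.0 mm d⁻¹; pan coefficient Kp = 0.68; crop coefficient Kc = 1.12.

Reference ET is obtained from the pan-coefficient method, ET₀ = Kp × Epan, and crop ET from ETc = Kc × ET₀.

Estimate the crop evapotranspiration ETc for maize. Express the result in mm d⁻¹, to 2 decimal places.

6.85 mm d⁻¹

ET₀ = 0.68 × 9.0 = 6.1200 mm/d
ETc = Kc × ET₀ = 1.12 × 6.1200 = 6.8544 mm/d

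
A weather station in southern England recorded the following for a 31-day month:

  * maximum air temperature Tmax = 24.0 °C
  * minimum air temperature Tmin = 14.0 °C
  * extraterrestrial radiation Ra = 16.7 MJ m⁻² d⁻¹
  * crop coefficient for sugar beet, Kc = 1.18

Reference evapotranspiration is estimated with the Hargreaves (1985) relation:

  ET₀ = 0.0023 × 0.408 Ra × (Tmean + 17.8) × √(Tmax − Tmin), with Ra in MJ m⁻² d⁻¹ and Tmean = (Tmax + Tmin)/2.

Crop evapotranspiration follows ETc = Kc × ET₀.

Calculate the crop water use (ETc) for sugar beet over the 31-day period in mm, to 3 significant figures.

Tmean = (24.0 + 14.0)/2 = 19.00 °C
0.408 Ra = 0.408 × 16.7 = 6.8136 mm/d equivalent
ET₀ = 0.0023 × 6.8136 × (19.00 + 17.8) × √10.0 = 0.0023 × 6.8136 × 36.80 × 3.1623 = 1.8237 mm/d
ETc = Kc × ET₀ = 1.18 × 1.8237 = 2.1520 mm/d
Over 31 days: 2.1520 × 31 = 66.712 mm

66.7 mm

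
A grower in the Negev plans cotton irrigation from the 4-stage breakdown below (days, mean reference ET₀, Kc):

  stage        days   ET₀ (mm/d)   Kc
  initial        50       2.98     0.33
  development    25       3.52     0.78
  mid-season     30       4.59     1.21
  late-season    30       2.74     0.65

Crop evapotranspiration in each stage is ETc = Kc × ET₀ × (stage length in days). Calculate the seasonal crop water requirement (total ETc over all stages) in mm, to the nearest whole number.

initial: 0.33 × 2.98 × 50 = 49.17 mm
development: 0.78 × 3.52 × 25 = 68.64 mm
mid-season: 1.21 × 4.59 × 30 = 166.62 mm
late-season: 0.65 × 2.74 × 30 = 53.43 mm
Seasonal total = 337.86 mm

338 mm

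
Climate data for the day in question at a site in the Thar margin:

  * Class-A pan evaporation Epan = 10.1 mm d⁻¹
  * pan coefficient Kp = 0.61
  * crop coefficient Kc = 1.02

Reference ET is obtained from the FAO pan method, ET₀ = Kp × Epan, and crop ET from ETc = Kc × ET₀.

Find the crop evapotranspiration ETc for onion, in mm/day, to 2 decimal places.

ET₀ = 0.61 × 10.1 = 6.1610 mm/d
ETc = Kc × ET₀ = 1.02 × 6.1610 = 6.2842 mm/d

6.28 mm/day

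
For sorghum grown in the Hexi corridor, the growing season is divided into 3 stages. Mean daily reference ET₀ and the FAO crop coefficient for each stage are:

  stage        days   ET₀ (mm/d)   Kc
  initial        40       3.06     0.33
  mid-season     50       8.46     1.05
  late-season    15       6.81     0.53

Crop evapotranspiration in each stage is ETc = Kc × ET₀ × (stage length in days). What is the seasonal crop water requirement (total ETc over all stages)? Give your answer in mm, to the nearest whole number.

539 mm

initial: 0.33 × 3.06 × 40 = 40.39 mm
mid-season: 1.05 × 8.46 × 50 = 444.15 mm
late-season: 0.53 × 6.81 × 15 = 54.14 mm
Seasonal total = 538.68 mm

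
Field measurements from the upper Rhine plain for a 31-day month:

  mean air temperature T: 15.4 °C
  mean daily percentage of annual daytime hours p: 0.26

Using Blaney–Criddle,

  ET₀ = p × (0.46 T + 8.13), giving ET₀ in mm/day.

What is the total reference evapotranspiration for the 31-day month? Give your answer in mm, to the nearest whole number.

ET₀ = 0.26 × (0.46 × 15.4 + 8.13) = 0.26 × 15.214 = 3.9556 mm/d
Monthly total = 3.9556 × 31 = 122.624 mm

123 mm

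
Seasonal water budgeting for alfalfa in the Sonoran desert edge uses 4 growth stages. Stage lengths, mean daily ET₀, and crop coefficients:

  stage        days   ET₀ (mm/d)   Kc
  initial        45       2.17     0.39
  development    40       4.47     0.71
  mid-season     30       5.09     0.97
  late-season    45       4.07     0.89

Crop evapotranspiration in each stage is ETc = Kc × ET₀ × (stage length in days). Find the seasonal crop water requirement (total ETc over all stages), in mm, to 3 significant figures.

initial: 0.39 × 2.17 × 45 = 38.08 mm
development: 0.71 × 4.47 × 40 = 126.95 mm
mid-season: 0.97 × 5.09 × 30 = 148.12 mm
late-season: 0.89 × 4.07 × 45 = 163.00 mm
Seasonal total = 476.15 mm

476 mm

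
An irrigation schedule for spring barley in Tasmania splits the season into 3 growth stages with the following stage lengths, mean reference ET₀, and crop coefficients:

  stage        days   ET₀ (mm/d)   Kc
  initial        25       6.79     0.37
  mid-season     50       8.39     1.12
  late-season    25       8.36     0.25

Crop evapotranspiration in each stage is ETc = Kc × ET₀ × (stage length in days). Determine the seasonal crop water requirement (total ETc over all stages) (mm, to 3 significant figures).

585 mm

initial: 0.37 × 6.79 × 25 = 62.81 mm
mid-season: 1.12 × 8.39 × 50 = 469.84 mm
late-season: 0.25 × 8.36 × 25 = 52.25 mm
Seasonal total = 584.90 mm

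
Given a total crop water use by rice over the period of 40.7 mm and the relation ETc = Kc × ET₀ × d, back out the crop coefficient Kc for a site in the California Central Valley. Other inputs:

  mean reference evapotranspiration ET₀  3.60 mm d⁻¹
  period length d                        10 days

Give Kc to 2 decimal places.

ETc = Kc × ET₀ × d  ⇒  Kc = ETc / (ET₀ × d)
Kc = 40.7 / (3.60 × 10) = 40.7 / 36.00 = 1.1306

1.13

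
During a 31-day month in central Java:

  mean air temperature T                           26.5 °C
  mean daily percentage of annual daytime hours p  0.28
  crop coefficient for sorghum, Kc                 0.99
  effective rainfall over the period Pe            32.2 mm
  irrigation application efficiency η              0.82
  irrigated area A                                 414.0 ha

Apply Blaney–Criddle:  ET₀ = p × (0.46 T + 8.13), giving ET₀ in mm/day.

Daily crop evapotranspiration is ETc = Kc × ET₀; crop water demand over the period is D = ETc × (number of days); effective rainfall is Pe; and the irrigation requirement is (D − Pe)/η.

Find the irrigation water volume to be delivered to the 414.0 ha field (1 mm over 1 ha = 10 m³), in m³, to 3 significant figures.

719000 m³

ET₀ = 0.28 × (0.46 × 26.5 + 8.13) = 0.28 × 20.320 = 5.6896 mm/d
ETc = Kc × ET₀ = 0.99 × 5.6896 = 5.6327 mm/d
Crop demand D = ETc × 31 d = 5.6327 × 31 = 174.614 mm
D − Pe = 174.614 − 32.2 = 142.414 mm
Gross irrigation = 142.414 / 0.82 = 173.676 mm
Volume = 173.676 mm × 414.0 ha × 10 = 719018.6 m³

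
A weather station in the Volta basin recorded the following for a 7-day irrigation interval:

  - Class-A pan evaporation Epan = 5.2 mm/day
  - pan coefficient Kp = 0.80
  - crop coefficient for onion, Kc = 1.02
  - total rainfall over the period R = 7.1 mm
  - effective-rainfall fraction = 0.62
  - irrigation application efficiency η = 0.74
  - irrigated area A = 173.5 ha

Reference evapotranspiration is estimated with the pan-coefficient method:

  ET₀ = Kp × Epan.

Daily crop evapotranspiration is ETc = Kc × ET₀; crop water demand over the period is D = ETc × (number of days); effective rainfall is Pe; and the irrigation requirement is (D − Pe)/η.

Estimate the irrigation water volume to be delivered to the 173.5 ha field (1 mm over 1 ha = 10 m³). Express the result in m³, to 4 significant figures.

ET₀ = 0.80 × 5.2 = 4.1600 mm/d
ETc = Kc × ET₀ = 1.02 × 4.1600 = 4.2432 mm/d
Crop demand D = ETc × 7 d = 4.2432 × 7 = 29.702 mm
Pe = 0.62 × 7.1 = 4.402 mm
D − Pe = 29.702 − 4.402 = 25.300 mm
Gross irrigation = 25.300 / 0.74 = 34.189 mm
Volume = 34.189 mm × 173.5 ha × 10 = 59317.9 m³

59320 m³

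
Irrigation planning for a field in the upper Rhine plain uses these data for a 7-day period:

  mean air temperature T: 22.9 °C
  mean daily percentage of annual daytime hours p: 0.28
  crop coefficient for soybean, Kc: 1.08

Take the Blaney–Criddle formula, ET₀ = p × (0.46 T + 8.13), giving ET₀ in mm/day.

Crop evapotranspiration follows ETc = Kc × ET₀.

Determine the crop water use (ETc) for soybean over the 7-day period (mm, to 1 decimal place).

39.5 mm

ET₀ = 0.28 × (0.46 × 22.9 + 8.13) = 0.28 × 18.664 = 5.2259 mm/d
ETc = Kc × ET₀ = 1.08 × 5.2259 = 5.6440 mm/d
Over 7 days: 5.6440 × 7 = 39.508 mm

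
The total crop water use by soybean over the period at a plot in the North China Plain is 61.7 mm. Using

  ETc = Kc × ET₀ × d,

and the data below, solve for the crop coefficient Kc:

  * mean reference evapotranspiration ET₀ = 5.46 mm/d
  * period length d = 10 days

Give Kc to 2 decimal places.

1.13

ETc = Kc × ET₀ × d  ⇒  Kc = ETc / (ET₀ × d)
Kc = 61.7 / (5.46 × 10) = 61.7 / 54.60 = 1.1300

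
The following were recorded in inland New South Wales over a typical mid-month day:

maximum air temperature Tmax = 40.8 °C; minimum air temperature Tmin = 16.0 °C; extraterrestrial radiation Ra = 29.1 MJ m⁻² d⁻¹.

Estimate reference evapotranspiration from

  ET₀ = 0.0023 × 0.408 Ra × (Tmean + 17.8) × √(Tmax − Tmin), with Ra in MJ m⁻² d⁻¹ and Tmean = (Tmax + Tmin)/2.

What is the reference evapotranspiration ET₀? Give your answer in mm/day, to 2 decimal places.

6.28 mm/day

Tmean = (40.8 + 16.0)/2 = 28.40 °C
0.408 Ra = 0.408 × 29.1 = 11.8728 mm/d equivalent
ET₀ = 0.0023 × 11.8728 × (28.40 + 17.8) × √24.8 = 0.0023 × 11.8728 × 46.20 × 4.9800 = 6.2828 mm/d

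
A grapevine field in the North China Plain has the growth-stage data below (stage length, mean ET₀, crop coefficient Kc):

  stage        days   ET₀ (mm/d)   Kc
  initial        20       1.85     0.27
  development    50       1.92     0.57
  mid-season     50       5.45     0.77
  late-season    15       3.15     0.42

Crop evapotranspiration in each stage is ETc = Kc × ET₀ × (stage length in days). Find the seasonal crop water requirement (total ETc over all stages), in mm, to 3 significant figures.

294 mm

initial: 0.27 × 1.85 × 20 = 9.99 mm
development: 0.57 × 1.92 × 50 = 54.72 mm
mid-season: 0.77 × 5.45 × 50 = 209.83 mm
late-season: 0.42 × 3.15 × 15 = 19.85 mm
Seasonal total = 294.39 mm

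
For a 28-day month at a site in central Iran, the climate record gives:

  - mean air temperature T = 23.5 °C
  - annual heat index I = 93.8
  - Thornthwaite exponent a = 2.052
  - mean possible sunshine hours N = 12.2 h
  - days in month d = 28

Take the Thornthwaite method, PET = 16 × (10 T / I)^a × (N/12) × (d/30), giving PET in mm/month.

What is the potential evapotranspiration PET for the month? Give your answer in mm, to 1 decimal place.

10T/I = 10 × 23.5 / 93.8 = 2.5053
(10T/I)^a = 2.5053^2.052 = 6.5836
Uncorrected PET = 16 × 6.5836 = 105.338 mm
Correction = (N/12)(d/30) = (12.2/12)(28/30) = 0.9489
PET = 105.338 × 0.9489 = 99.955 mm/month

100.0 mm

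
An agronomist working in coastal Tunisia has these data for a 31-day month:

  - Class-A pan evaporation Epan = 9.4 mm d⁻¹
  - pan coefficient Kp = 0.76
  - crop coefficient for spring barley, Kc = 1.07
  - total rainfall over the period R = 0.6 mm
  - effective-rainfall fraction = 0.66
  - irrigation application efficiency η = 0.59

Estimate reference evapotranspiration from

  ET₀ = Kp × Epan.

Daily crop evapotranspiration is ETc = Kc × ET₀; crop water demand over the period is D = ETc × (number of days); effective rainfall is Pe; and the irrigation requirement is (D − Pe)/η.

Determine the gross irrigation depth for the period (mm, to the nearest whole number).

401 mm

ET₀ = 0.76 × 9.4 = 7.1440 mm/d
ETc = Kc × ET₀ = 1.07 × 7.1440 = 7.6441 mm/d
Crop demand D = ETc × 31 d = 7.6441 × 31 = 236.967 mm
Pe = 0.66 × 0.6 = 0.396 mm
D − Pe = 236.967 − 0.396 = 236.571 mm
Gross irrigation = 236.571 / 0.59 = 400.968 mm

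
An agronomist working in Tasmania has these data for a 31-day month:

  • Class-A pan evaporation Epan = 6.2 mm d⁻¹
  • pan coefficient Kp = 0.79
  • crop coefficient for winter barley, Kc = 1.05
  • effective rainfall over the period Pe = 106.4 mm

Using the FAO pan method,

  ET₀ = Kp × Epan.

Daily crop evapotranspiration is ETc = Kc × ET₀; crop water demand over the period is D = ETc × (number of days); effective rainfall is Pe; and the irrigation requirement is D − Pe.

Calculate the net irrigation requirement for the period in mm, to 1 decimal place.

ET₀ = 0.79 × 6.2 = 4.8980 mm/d
ETc = Kc × ET₀ = 1.05 × 4.8980 = 5.1429 mm/d
Crop demand D = ETc × 31 d = 5.1429 × 31 = 159.430 mm
D − Pe = 159.430 − 106.4 = 53.030 mm

53.0 mm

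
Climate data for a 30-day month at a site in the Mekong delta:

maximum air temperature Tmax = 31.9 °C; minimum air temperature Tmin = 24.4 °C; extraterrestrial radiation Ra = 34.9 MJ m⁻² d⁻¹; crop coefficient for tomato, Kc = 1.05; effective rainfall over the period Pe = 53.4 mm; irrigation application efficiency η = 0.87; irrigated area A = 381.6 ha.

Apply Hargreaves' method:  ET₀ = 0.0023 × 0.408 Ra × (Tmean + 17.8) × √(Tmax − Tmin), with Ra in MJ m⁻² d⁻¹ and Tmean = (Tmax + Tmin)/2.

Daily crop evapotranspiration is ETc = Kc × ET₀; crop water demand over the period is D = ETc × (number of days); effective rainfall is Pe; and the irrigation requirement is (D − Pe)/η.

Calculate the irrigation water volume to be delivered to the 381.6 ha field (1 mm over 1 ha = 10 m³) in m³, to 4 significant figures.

Tmean = (31.9 + 24.4)/2 = 28.15 °C
0.408 Ra = 0.408 × 34.9 = 14.2392 mm/d equivalent
ET₀ = 0.0023 × 14.2392 × (28.15 + 17.8) × √7.5 = 0.0023 × 14.2392 × 45.95 × 2.7386 = 4.1212 mm/d
ETc = Kc × ET₀ = 1.05 × 4.1212 = 4.3273 mm/d
Crop demand D = ETc × 30 d = 4.3273 × 30 = 129.819 mm
D − Pe = 129.819 − 53.4 = 76.419 mm
Gross irrigation = 76.419 / 0.87 = 87.838 mm
Volume = 87.838 mm × 381.6 ha × 10 = 335189.8 m³

335200 m³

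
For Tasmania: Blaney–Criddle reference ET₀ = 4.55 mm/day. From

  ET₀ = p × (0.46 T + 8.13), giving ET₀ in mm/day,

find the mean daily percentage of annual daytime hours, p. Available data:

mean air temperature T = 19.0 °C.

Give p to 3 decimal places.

p = ET₀ / (0.46 T + 8.13) = 4.55 / (0.46 × 19.0 + 8.13) = 4.55 / 16.870 = 0.2697

0.270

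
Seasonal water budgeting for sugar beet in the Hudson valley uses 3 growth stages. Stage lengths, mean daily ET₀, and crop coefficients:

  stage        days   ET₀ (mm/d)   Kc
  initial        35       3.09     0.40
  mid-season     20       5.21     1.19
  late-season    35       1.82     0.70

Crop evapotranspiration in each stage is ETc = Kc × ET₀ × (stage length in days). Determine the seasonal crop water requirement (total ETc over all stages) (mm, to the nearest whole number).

initial: 0.40 × 3.09 × 35 = 43.26 mm
mid-season: 1.19 × 5.21 × 20 = 124.00 mm
late-season: 0.70 × 1.82 × 35 = 44.59 mm
Seasonal total = 211.85 mm

212 mm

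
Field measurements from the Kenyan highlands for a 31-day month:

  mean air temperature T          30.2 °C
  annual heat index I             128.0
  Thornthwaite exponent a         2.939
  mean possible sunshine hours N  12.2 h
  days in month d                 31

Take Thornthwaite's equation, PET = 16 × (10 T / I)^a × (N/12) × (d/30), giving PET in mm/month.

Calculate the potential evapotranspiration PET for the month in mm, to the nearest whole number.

10T/I = 10 × 30.2 / 128.0 = 2.3594
(10T/I)^a = 2.3594^2.939 = 12.4642
Uncorrected PET = 16 × 12.4642 = 199.427 mm
Correction = (N/12)(d/30) = (12.2/12)(31/30) = 1.0506
PET = 199.427 × 1.0506 = 209.518 mm/month

210 mm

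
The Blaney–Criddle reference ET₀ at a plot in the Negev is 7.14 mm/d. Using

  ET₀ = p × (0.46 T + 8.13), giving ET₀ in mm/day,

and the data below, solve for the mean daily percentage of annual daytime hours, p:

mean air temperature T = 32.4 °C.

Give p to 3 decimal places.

p = ET₀ / (0.46 T + 8.13) = 7.14 / (0.46 × 32.4 + 8.13) = 7.14 / 23.034 = 0.3100

0.310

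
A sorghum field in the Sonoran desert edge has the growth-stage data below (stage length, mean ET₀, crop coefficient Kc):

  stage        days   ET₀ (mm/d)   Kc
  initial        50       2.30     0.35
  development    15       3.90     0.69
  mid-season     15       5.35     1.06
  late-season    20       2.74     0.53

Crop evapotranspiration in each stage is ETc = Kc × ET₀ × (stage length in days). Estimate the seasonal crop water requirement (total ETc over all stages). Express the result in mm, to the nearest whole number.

195 mm

initial: 0.35 × 2.30 × 50 = 40.25 mm
development: 0.69 × 3.90 × 15 = 40.37 mm
mid-season: 1.06 × 5.35 × 15 = 85.07 mm
late-season: 0.53 × 2.74 × 20 = 29.04 mm
Seasonal total = 194.73 mm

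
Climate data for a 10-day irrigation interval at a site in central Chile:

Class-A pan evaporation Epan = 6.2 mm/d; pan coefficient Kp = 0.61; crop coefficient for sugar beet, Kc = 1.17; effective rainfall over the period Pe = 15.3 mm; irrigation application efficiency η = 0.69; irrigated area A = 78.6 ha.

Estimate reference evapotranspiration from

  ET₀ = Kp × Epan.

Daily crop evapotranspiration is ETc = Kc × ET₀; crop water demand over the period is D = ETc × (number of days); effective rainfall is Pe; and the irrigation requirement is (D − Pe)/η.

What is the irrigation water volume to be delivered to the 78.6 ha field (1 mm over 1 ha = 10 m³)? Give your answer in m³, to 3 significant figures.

33000 m³

ET₀ = 0.61 × 6.2 = 3.7820 mm/d
ETc = Kc × ET₀ = 1.17 × 3.7820 = 4.4249 mm/d
Crop demand D = ETc × 10 d = 4.4249 × 10 = 44.249 mm
D − Pe = 44.249 − 15.3 = 28.949 mm
Gross irrigation = 28.949 / 0.69 = 41.955 mm
Volume = 41.955 mm × 78.6 ha × 10 = 32976.6 m³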